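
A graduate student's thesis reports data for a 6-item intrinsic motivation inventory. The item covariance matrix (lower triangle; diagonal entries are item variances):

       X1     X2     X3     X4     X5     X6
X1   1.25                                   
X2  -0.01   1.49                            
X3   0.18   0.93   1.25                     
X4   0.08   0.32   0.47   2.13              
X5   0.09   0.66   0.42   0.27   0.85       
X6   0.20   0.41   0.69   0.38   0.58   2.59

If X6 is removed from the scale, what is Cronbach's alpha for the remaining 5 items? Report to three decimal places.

Cronbach's alpha = 0.618

Remaining items: X1, X2, X3, X4, X5 (k = 5).
ΣVar(i) = 1.25 + 1.49 + 1.25 + 2.13 + 0.85 = 6.97
σ²_T = 6.97 + 2 × 3.41 = 13.79
α (item deleted) = (5/4)·(1 − 6.97/13.79) = 0.618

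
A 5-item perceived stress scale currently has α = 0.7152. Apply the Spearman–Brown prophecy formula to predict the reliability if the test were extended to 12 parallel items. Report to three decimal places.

predicted reliability = 0.858

Length factor m = 12/5 = 2.4000
α' = m·α / (1 + (m−1)·α)
   = 12/5 × 0.7152 / (1 + (12/5 − 1) × 0.7152)
   = 1.7165 / 2.0013 = 0.858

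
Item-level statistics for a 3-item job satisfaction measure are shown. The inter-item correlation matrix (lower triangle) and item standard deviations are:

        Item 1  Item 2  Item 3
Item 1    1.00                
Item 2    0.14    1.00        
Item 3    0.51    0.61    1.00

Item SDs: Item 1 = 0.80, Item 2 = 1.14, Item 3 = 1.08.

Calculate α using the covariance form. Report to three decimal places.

α = 0.689

Σσ²ᵢ = 0.80² + 1.14² + 1.08² = 3.1060
Covariances σ_ij = r_ij · s_i · s_j:
  σ(Item 1,Item 2) = 0.14 × 0.80 × 1.14 = 0.1277
  σ(Item 1,Item 3) = 0.51 × 0.80 × 1.08 = 0.4406
  σ(Item 2,Item 3) = 0.61 × 1.14 × 1.08 = 0.7510
σ²_T = Σσ²ᵢ + 2·Σσ_ij = 3.1060 + 2 × 1.3193 = 5.7446
α = (3/2)·(1 − 3.1060/5.7446) = 0.689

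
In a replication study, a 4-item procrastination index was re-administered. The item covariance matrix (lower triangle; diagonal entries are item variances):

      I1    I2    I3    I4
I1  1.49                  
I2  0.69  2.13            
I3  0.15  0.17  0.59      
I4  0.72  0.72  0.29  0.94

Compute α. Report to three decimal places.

α = 0.687

Σσ²ᵢ = 1.49 + 2.13 + 0.59 + 0.94 = 5.15
Σ_{i<j} σ_ij = 2.74
σ²_T = 5.15 + 2 × 2.74 = 10.63
α = (k/(k−1))·(1 − Σσ²ᵢ/σ²_T) = (4/3)·(1 − 5.15/10.63) = 0.687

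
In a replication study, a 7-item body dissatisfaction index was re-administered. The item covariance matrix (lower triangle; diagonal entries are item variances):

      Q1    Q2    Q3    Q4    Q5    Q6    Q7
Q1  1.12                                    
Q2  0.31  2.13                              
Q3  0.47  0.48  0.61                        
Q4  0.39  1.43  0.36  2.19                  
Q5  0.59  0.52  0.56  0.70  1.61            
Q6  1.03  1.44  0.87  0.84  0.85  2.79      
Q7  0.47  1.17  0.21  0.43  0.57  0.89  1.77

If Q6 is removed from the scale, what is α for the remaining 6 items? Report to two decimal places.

Remaining items: Q1, Q2, Q3, Q4, Q5, Q7 (k = 6).
Σσᵢ² = 1.12 + 2.13 + 0.61 + 2.19 + 1.61 + 1.77 = 9.43
σ²_T = 9.43 + 2 × 8.66 = 26.75
α (item deleted) = (6/5)·(1 − 9.43/26.75) = 0.78

α = 0.78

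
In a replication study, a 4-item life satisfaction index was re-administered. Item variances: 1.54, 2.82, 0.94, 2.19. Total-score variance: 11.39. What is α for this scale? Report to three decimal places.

Σσ²ᵢ = 1.54 + 2.82 + 0.94 + 2.19 = 7.49
α = (k/(k−1))·(1 − Σσ²ᵢ/Var(T)) = (4/3)·(1 − 7.49/11.39) = 0.457

α = 0.457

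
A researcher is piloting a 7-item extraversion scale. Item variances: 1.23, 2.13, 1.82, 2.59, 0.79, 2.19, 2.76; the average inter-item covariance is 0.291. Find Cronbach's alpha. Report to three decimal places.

α = 0.554

Σσ²ᵢ = 1.23 + 2.13 + 1.82 + 2.59 + 0.79 + 2.19 + 2.76 = 13.51
Sum of the 21 distinct covariances = 21 × 0.291 = 6.111
total variance = Σσ²ᵢ + 2·Σcov = 13.51 + 2 × 6.111 = 25.732
α = (7/6)·(1 − 13.51/25.732) = 0.554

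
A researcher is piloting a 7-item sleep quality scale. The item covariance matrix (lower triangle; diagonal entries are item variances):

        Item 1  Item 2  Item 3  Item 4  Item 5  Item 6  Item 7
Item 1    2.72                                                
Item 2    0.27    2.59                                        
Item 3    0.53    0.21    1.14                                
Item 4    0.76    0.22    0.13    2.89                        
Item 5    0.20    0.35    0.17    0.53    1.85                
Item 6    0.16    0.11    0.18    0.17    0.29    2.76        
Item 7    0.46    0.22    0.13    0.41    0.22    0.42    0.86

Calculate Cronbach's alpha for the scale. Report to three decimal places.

sum of item variances = 2.72 + 2.59 + 1.14 + 2.89 + 1.85 + 2.76 + 0.86 = 14.81
Σ_{i<j} σ_ij = 6.14
σ²_T = 14.81 + 2 × 6.14 = 27.09
α = (k/(k−1))·(1 − sum of item variances/σ²_T) = (7/6)·(1 − 14.81/27.09) = 0.529

Cronbach's alpha = 0.529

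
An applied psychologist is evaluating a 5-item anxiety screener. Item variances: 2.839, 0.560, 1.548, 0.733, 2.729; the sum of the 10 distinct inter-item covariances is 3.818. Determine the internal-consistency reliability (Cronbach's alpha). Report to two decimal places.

Σσᵢ² = 2.839 + 0.560 + 1.548 + 0.733 + 2.729 = 8.409
Sum of distinct covariances = 3.818
total variance = Σσᵢ² + 2·Σcov = 8.409 + 2 × 3.818 = 16.045
α = (5/4)·(1 − 8.409/16.045) = 0.59

α = 0.59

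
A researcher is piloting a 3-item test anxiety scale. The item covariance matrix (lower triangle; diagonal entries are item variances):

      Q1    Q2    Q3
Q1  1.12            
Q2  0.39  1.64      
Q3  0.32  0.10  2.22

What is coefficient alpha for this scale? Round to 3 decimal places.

ΣVar(i) = 1.12 + 1.64 + 2.22 = 4.98
Sum of the distinct covariances = 0.81
σ²_total = 4.98 + 2 × 0.81 = 6.60
α = (k/(k−1))·(1 − ΣVar(i)/σ²_total) = (3/2)·(1 − 4.98/6.60) = 0.368

coefficient alpha = 0.368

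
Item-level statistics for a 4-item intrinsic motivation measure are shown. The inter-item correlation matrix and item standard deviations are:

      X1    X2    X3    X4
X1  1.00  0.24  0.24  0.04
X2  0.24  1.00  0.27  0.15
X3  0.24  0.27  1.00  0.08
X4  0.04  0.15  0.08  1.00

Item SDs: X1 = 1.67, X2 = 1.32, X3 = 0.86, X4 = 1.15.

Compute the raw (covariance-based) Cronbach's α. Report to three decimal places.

α = 0.429

Σσ²ᵢ = 1.67² + 1.32² + 0.86² + 1.15² = 6.5934
Covariances σ_ij = r_ij · s_i · s_j:
  σ(X1,X2) = 0.24 × 1.67 × 1.32 = 0.5291
  σ(X1,X3) = 0.24 × 1.67 × 0.86 = 0.3447
  σ(X1,X4) = 0.04 × 1.67 × 1.15 = 0.0768
  σ(X2,X3) = 0.27 × 1.32 × 0.86 = 0.3065
  σ(X2,X4) = 0.15 × 1.32 × 1.15 = 0.2277
  σ(X3,X4) = 0.08 × 0.86 × 1.15 = 0.0791
σ²_T = Σσ²ᵢ + 2·Σσ_ij = 6.5934 + 2 × 1.5639 = 9.7212
α = (4/3)·(1 − 6.5934/9.7212) = 0.429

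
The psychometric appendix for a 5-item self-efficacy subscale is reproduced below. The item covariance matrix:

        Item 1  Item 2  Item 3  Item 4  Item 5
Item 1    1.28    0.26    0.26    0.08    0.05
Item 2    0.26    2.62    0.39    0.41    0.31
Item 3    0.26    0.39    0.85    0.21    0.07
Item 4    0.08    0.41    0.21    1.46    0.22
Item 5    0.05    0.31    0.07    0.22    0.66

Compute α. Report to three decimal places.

Σσᵢ² = 1.28 + 2.62 + 0.85 + 1.46 + 0.66 = 6.87
Sum of the distinct covariances = 2.26
σ²_T = 6.87 + 2 × 2.26 = 11.39
α = (k/(k−1))·(1 − Σσᵢ²/σ²_T) = (5/4)·(1 − 6.87/11.39) = 0.496

α = 0.496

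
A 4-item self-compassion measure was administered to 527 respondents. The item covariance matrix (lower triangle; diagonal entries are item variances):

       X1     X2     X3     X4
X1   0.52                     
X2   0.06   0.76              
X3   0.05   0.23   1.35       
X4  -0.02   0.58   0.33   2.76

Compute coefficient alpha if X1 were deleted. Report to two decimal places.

coefficient alpha = 0.48

Remaining items: X2, X3, X4 (k = 3).
Σσ²ᵢ = 0.76 + 1.35 + 2.76 = 4.87
σ²_T = 4.87 + 2 × 1.14 = 7.15
α (item deleted) = (3/2)·(1 − 4.87/7.15) = 0.48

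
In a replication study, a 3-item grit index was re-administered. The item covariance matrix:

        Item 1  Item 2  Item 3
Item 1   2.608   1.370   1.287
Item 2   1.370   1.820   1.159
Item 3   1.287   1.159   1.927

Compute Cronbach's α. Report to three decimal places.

Σσᵢ² = 2.608 + 1.820 + 1.927 = 6.355
Σ_{i<j} σ_ij = 3.816
Var(T) = 6.355 + 2 × 3.816 = 13.987
α = (k/(k−1))·(1 − Σσᵢ²/Var(T)) = (3/2)·(1 − 6.355/13.987) = 0.818

Cronbach's α = 0.818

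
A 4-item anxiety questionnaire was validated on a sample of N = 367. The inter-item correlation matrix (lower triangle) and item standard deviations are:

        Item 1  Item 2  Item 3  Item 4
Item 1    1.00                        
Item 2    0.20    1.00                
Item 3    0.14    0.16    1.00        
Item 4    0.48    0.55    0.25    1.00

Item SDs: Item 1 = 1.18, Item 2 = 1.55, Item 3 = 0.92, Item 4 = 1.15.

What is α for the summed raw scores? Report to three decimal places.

α = 0.626

Σσ²ᵢ = 1.18² + 1.55² + 0.92² + 1.15² = 5.9638
Covariances σ_ij = r_ij · s_i · s_j:
  σ(Item 1,Item 2) = 0.20 × 1.18 × 1.55 = 0.3658
  σ(Item 1,Item 3) = 0.14 × 1.18 × 0.92 = 0.1520
  σ(Item 1,Item 4) = 0.48 × 1.18 × 1.15 = 0.6514
  σ(Item 2,Item 3) = 0.16 × 1.55 × 0.92 = 0.2282
  σ(Item 2,Item 4) = 0.55 × 1.55 × 1.15 = 0.9804
  σ(Item 3,Item 4) = 0.25 × 0.92 × 1.15 = 0.2645
σ²_T = Σσ²ᵢ + 2·Σσ_ij = 5.9638 + 2 × 2.6423 = 11.2484
α = (4/3)·(1 − 5.9638/11.2484) = 0.626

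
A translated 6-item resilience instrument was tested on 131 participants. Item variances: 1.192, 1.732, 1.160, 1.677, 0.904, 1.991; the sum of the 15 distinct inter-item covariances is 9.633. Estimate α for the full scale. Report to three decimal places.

Σσ²ᵢ = 1.192 + 1.732 + 1.160 + 1.677 + 0.904 + 1.991 = 8.656
Sum of distinct covariances = 9.633
total variance = Σσ²ᵢ + 2·Σcov = 8.656 + 2 × 9.633 = 27.922
α = (6/5)·(1 − 8.656/27.922) = 0.828

α = 0.828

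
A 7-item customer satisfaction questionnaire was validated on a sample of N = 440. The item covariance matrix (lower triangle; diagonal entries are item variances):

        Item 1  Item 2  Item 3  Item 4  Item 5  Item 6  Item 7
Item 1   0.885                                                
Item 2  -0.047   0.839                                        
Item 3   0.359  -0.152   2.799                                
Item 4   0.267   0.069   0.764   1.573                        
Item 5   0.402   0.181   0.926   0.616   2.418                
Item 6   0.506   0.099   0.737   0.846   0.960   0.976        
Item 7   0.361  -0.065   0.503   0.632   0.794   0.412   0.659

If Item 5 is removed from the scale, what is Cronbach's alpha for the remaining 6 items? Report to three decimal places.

α = 0.693

Remaining items: Item 1, Item 2, Item 3, Item 4, Item 6, Item 7 (k = 6).
ΣVar(i) = 0.885 + 0.839 + 2.799 + 1.573 + 0.976 + 0.659 = 7.731
total variance = 7.731 + 2 × 5.291 = 18.313
α (item deleted) = (6/5)·(1 − 7.731/18.313) = 0.693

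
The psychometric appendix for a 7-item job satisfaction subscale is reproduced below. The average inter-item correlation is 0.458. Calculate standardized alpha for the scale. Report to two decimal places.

standardized alpha = 0.86

Standardized α = k·r̄ / (1 + (k−1)·r̄) = 7 × 0.458 / (1 + 6 × 0.458)
  = 3.2060 / 3.7480 = 0.86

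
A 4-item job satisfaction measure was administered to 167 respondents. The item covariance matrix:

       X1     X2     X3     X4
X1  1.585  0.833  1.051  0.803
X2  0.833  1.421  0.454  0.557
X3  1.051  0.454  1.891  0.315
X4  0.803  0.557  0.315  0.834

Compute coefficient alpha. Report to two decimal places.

Σσ²ᵢ = 1.585 + 1.421 + 1.891 + 0.834 = 5.731
Sum of the distinct covariances = 4.013
total variance = 5.731 + 2 × 4.013 = 13.757
α = (k/(k−1))·(1 − Σσ²ᵢ/total variance) = (4/3)·(1 − 5.731/13.757) = 0.78

coefficient alpha = 0.78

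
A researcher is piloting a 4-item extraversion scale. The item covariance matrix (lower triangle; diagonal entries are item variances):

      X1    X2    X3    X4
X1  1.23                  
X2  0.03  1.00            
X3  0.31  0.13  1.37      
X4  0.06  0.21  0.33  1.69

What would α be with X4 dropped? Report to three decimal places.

Remaining items: X1, X2, X3 (k = 3).
sum of item variances = 1.23 + 1.00 + 1.37 = 3.60
Var(T) = 3.60 + 2 × 0.47 = 4.54
α (item deleted) = (3/2)·(1 − 3.60/4.54) = 0.311

α = 0.311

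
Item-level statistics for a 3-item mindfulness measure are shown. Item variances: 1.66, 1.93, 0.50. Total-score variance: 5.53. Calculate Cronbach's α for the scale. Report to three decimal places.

α = 0.391

sum of item variances = 1.66 + 1.93 + 0.50 = 4.09
α = (k/(k−1))·(1 − sum of item variances/σ²_total) = (3/2)·(1 − 4.09/5.53) = 0.391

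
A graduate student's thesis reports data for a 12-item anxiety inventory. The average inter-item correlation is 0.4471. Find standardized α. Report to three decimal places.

standardized α = 0.907

Standardized α = k·r̄ / (1 + (k−1)·r̄) = 12 × 0.4471 / (1 + 11 × 0.4471)
  = 5.3652 / 5.9181 = 0.907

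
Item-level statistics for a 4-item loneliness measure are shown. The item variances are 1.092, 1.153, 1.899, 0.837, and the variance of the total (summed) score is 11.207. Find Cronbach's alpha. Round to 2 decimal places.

ΣVar(i) = 1.092 + 1.153 + 1.899 + 0.837 = 4.981
α = (k/(k−1))·(1 − ΣVar(i)/σ²_total) = (4/3)·(1 − 4.981/11.207) = 0.74

Cronbach's alpha = 0.74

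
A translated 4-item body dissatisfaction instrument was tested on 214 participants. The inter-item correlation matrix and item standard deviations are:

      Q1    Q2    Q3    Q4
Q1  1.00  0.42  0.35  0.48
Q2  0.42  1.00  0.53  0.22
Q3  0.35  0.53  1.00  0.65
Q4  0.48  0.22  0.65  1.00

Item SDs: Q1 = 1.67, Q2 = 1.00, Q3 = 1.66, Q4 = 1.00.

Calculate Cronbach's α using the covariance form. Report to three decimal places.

α = 0.736

Σσ²ᵢ = 1.67² + 1.00² + 1.66² + 1.00² = 7.5445
Covariances σ_ij = r_ij · s_i · s_j:
  σ(Q1,Q2) = 0.42 × 1.67 × 1.00 = 0.7014
  σ(Q1,Q3) = 0.35 × 1.67 × 1.66 = 0.9703
  σ(Q1,Q4) = 0.48 × 1.67 × 1.00 = 0.8016
  σ(Q2,Q3) = 0.53 × 1.00 × 1.66 = 0.8798
  σ(Q2,Q4) = 0.22 × 1.00 × 1.00 = 0.2200
  σ(Q3,Q4) = 0.65 × 1.66 × 1.00 = 1.0790
σ²_T = Σσ²ᵢ + 2·Σσ_ij = 7.5445 + 2 × 4.6521 = 16.8487
α = (4/3)·(1 − 7.5445/16.8487) = 0.736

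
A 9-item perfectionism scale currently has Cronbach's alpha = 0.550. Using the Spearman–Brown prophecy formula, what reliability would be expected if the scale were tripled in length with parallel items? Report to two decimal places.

Length factor m = 3
α' = m·α / (1 + (m−1)·α)
   = 3 × 0.550 / (1 + (3 − 1) × 0.550)
   = 1.6500 / 2.1000 = 0.79

predicted reliability = 0.79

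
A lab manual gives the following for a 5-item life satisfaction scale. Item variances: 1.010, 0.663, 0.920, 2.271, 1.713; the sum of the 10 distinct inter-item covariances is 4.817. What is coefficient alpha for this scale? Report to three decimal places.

Σσ²ᵢ = 1.010 + 0.663 + 0.920 + 2.271 + 1.713 = 6.577
Sum of distinct covariances = 4.817
σ²_total = Σσ²ᵢ + 2·Σcov = 6.577 + 2 × 4.817 = 16.211
α = (5/4)·(1 − 6.577/16.211) = 0.743

α = 0.743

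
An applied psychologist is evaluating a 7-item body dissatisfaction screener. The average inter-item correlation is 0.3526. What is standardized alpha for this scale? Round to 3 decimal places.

Standardized α = k·r̄ / (1 + (k−1)·r̄) = 7 × 0.3526 / (1 + 6 × 0.3526)
  = 2.4682 / 3.1156 = 0.792

α = 0.792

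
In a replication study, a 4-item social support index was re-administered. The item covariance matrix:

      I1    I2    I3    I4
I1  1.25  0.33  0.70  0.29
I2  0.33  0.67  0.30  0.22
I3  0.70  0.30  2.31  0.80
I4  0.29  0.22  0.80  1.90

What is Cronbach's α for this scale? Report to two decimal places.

Σσ²ᵢ = 1.25 + 0.67 + 2.31 + 1.90 = 6.13
Σ_{i<j} σ_ij = 2.64
σ²_T = 6.13 + 2 × 2.64 = 11.41
α = (k/(k−1))·(1 − Σσ²ᵢ/σ²_T) = (4/3)·(1 − 6.13/11.41) = 0.62

α = 0.62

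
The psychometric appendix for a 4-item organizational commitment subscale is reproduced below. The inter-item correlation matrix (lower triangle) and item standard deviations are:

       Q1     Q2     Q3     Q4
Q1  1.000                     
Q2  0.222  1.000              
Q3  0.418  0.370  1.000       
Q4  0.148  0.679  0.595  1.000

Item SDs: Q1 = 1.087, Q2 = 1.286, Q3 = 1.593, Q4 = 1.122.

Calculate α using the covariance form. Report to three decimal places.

α = 0.730

Σσ²ᵢ = 1.087² + 1.286² + 1.593² + 1.122² = 6.6319
Covariances σ_ij = r_ij · s_i · s_j:
  σ(Q1,Q2) = 0.222 × 1.087 × 1.286 = 0.3103
  σ(Q1,Q3) = 0.418 × 1.087 × 1.593 = 0.7238
  σ(Q1,Q4) = 0.148 × 1.087 × 1.122 = 0.1805
  σ(Q2,Q3) = 0.370 × 1.286 × 1.593 = 0.7580
  σ(Q2,Q4) = 0.679 × 1.286 × 1.122 = 0.9797
  σ(Q3,Q4) = 0.595 × 1.593 × 1.122 = 1.0635
σ²_T = Σσ²ᵢ + 2·Σσ_ij = 6.6319 + 2 × 4.0158 = 14.6635
α = (4/3)·(1 − 6.6319/14.6635) = 0.730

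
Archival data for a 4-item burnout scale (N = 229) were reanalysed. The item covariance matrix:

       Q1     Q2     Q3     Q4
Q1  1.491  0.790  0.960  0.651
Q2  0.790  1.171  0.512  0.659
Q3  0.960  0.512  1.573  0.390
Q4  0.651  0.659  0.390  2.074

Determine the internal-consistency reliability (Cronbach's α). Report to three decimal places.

Cronbach's α = 0.742

Σσᵢ² = 1.491 + 1.171 + 1.573 + 2.074 = 6.309
Sum of the distinct covariances = 3.962
σ²_total = 6.309 + 2 × 3.962 = 14.233
α = (k/(k−1))·(1 − Σσᵢ²/σ²_total) = (4/3)·(1 − 6.309/14.233) = 0.742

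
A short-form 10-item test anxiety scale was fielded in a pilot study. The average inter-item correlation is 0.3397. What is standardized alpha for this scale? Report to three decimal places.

α = 0.837

Standardized α = k·r̄ / (1 + (k−1)·r̄) = 10 × 0.3397 / (1 + 9 × 0.3397)
  = 3.3970 / 4.0573 = 0.837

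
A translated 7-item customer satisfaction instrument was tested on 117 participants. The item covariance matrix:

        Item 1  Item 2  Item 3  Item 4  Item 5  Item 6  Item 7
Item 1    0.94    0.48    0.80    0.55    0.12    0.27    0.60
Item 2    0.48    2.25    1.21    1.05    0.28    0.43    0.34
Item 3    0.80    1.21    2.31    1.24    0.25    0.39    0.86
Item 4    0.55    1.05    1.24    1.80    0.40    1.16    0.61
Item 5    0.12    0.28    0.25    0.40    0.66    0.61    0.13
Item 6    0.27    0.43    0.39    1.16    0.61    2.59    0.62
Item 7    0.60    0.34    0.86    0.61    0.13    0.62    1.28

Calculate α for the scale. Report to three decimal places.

ΣVar(i) = 0.94 + 2.25 + 2.31 + 1.80 + 0.66 + 2.59 + 1.28 = 11.83
Σ_{i<j} σ_ij = 12.40
σ²_T = 11.83 + 2 × 12.40 = 36.63
α = (k/(k−1))·(1 − ΣVar(i)/σ²_T) = (7/6)·(1 − 11.83/36.63) = 0.790

α = 0.790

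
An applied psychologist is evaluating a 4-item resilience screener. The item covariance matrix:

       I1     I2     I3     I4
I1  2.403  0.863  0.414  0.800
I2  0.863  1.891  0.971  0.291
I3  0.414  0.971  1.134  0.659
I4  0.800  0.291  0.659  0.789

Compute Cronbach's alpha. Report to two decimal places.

α = 0.75

ΣVar(i) = 2.403 + 1.891 + 1.134 + 0.789 = 6.217
Sum of the distinct covariances = 3.998
Var(T) = 6.217 + 2 × 3.998 = 14.213
α = (k/(k−1))·(1 − ΣVar(i)/Var(T)) = (4/3)·(1 − 6.217/14.213) = 0.75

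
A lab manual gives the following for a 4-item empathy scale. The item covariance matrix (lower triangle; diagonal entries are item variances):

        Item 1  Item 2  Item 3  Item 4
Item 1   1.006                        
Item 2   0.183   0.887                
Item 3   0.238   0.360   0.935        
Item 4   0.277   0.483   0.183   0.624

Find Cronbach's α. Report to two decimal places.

ΣVar(i) = 1.006 + 0.887 + 0.935 + 0.624 = 3.452
Sum of off-diagonal covariances = 1.724
total variance = 3.452 + 2 × 1.724 = 6.900
α = (k/(k−1))·(1 − ΣVar(i)/total variance) = (4/3)·(1 − 3.452/6.900) = 0.67

Cronbach's α = 0.67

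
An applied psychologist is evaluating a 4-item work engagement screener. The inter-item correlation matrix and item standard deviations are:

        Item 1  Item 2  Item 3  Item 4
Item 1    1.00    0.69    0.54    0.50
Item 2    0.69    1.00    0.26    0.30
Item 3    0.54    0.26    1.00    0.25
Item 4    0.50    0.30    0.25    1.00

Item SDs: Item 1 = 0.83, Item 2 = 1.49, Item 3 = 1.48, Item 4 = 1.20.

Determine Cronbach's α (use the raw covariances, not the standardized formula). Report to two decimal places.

Cronbach's α = 0.70

Σσ²ᵢ = 0.83² + 1.49² + 1.48² + 1.20² = 6.5394
Covariances σ_ij = r_ij · s_i · s_j:
  σ(Item 1,Item 2) = 0.69 × 0.83 × 1.49 = 0.8533
  σ(Item 1,Item 3) = 0.54 × 0.83 × 1.48 = 0.6633
  σ(Item 1,Item 4) = 0.50 × 0.83 × 1.20 = 0.4980
  σ(Item 2,Item 3) = 0.26 × 1.49 × 1.48 = 0.5734
  σ(Item 2,Item 4) = 0.30 × 1.49 × 1.20 = 0.5364
  σ(Item 3,Item 4) = 0.25 × 1.48 × 1.20 = 0.4440
σ²_T = Σσ²ᵢ + 2·Σσ_ij = 6.5394 + 2 × 3.5684 = 13.6762
α = (4/3)·(1 − 6.5394/13.6762) = 0.70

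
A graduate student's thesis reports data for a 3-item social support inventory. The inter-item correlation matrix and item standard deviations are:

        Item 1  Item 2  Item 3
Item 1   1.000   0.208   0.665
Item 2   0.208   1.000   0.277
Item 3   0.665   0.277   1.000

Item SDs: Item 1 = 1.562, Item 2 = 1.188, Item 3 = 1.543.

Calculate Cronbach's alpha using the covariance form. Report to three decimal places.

Cronbach's alpha = 0.667

Σσ²ᵢ = 1.562² + 1.188² + 1.543² = 6.2320
Covariances σ_ij = r_ij · s_i · s_j:
  σ(Item 1,Item 2) = 0.208 × 1.562 × 1.188 = 0.3860
  σ(Item 1,Item 3) = 0.665 × 1.562 × 1.543 = 1.6028
  σ(Item 2,Item 3) = 0.277 × 1.188 × 1.543 = 0.5078
σ²_T = Σσ²ᵢ + 2·Σσ_ij = 6.2320 + 2 × 2.4966 = 11.2252
α = (3/2)·(1 − 6.2320/11.2252) = 0.667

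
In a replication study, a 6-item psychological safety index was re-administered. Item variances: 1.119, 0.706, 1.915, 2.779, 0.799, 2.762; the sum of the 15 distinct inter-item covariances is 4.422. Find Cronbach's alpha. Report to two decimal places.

sum of item variances = 1.119 + 0.706 + 1.915 + 2.779 + 0.799 + 2.762 = 10.080
Sum of distinct covariances = 4.422
σ²_total = sum of item variances + 2·Σcov = 10.080 + 2 × 4.422 = 18.924
α = (6/5)·(1 − 10.080/18.924) = 0.56

Cronbach's alpha = 0.56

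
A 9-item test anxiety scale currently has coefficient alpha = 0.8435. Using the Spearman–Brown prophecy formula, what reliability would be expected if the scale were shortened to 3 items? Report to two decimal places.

predicted reliability = 0.64

Length factor m = 3/9 = 0.3333
α' = m·α / (1 − (1−m)·α)
   = 3/9 × 0.8435 / (1 − (1 − 3/9) × 0.8435)
   = 0.2812 / 0.4377 = 0.64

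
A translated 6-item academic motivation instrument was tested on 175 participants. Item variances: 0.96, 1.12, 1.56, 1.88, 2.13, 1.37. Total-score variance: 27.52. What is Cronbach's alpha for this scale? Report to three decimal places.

α = 0.807

Σσᵢ² = 0.96 + 1.12 + 1.56 + 1.88 + 2.13 + 1.37 = 9.02
α = (k/(k−1))·(1 − Σσᵢ²/Var(T)) = (6/5)·(1 − 9.02/27.52) = 0.807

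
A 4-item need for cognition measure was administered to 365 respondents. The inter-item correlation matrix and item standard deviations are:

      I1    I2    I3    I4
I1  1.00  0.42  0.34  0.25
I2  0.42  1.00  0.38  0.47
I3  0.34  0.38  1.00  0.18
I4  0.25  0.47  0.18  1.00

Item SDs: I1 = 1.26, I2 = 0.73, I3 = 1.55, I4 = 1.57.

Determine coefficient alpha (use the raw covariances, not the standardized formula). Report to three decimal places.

α = 0.611

Σσ²ᵢ = 1.26² + 0.73² + 1.55² + 1.57² = 6.9879
Covariances σ_ij = r_ij · s_i · s_j:
  σ(I1,I2) = 0.42 × 1.26 × 0.73 = 0.3863
  σ(I1,I3) = 0.34 × 1.26 × 1.55 = 0.6640
  σ(I1,I4) = 0.25 × 1.26 × 1.57 = 0.4946
  σ(I2,I3) = 0.38 × 0.73 × 1.55 = 0.4300
  σ(I2,I4) = 0.47 × 0.73 × 1.57 = 0.5387
  σ(I3,I4) = 0.18 × 1.55 × 1.57 = 0.4380
σ²_T = Σσ²ᵢ + 2·Σσ_ij = 6.9879 + 2 × 2.9516 = 12.8911
α = (4/3)·(1 − 6.9879/12.8911) = 0.611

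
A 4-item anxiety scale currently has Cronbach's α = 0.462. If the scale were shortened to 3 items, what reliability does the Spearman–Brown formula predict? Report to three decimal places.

predicted reliability = 0.392

Length factor m = 3/4 = 0.7500
α' = m·α / (1 − (1−m)·α)
   = 3/4 × 0.462 / (1 − (1 − 3/4) × 0.462)
   = 0.3465 / 0.8845 = 0.392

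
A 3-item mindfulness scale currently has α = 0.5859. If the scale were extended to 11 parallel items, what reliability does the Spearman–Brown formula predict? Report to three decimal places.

predicted reliability = 0.838

Length factor m = 11/3 = 3.6667
α' = m·α / (1 + (m−1)·α)
   = 11/3 × 0.5859 / (1 + (11/3 − 1) × 0.5859)
   = 2.1483 / 2.5624 = 0.838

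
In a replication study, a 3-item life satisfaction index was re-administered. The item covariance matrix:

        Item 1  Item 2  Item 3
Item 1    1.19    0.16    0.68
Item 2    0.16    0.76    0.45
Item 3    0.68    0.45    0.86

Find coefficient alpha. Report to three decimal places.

ΣVar(i) = 1.19 + 0.76 + 0.86 = 2.81
Sum of the distinct covariances = 1.29
Var(T) = 2.81 + 2 × 1.29 = 5.39
α = (k/(k−1))·(1 − ΣVar(i)/Var(T)) = (3/2)·(1 − 2.81/5.39) = 0.718

coefficient alpha = 0.718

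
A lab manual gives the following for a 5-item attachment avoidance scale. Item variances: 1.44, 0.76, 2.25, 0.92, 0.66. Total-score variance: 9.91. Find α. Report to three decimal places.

ΣVar(i) = 1.44 + 0.76 + 2.25 + 0.92 + 0.66 = 6.03
α = (k/(k−1))·(1 − ΣVar(i)/total variance) = (5/4)·(1 − 6.03/9.91) = 0.489

α = 0.489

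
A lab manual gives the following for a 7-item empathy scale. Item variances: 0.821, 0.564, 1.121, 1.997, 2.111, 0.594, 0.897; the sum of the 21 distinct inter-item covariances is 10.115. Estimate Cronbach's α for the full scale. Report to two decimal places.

ΣVar(i) = 0.821 + 0.564 + 1.121 + 1.997 + 2.111 + 0.594 + 0.897 = 8.105
Sum of distinct covariances = 10.115
total variance = ΣVar(i) + 2·Σcov = 8.105 + 2 × 10.115 = 28.335
α = (7/6)·(1 − 8.105/28.335) = 0.83

α = 0.83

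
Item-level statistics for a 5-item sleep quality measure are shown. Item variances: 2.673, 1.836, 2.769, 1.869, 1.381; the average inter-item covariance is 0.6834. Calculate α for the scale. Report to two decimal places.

sum of item variances = 2.673 + 1.836 + 2.769 + 1.869 + 1.381 = 10.528
Sum of the 10 distinct covariances = 10 × 0.6834 = 6.8340
total variance = sum of item variances + 2·Σcov = 10.528 + 2 × 6.8340 = 24.1960
α = (5/4)·(1 − 10.528/24.1960) = 0.71

α = 0.71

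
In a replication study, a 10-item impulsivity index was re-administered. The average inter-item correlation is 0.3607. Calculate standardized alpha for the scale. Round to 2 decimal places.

standardized alpha = 0.85

Standardized α = k·r̄ / (1 + (k−1)·r̄) = 10 × 0.3607 / (1 + 9 × 0.3607)
  = 3.6070 / 4.2463 = 0.85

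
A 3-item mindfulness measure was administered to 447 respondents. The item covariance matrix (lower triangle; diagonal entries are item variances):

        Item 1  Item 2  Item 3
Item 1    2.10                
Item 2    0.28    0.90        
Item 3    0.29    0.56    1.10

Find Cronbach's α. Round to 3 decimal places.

α = 0.533

sum of item variances = 2.10 + 0.90 + 1.10 = 4.10
Sum of off-diagonal covariances = 1.13
σ²_T = 4.10 + 2 × 1.13 = 6.36
α = (k/(k−1))·(1 − sum of item variances/σ²_T) = (3/2)·(1 − 4.10/6.36) = 0.533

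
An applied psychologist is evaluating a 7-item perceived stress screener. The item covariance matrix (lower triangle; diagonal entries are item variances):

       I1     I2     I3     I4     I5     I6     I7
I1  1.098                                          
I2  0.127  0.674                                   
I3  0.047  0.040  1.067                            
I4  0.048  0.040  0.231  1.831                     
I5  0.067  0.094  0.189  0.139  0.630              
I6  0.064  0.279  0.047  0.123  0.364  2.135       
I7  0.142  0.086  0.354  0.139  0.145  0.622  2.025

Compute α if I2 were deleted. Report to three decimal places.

α = 0.459

Remaining items: I1, I3, I4, I5, I6, I7 (k = 6).
Σσ²ᵢ = 1.098 + 1.067 + 1.831 + 0.630 + 2.135 + 2.025 = 8.786
σ²_total = 8.786 + 2 × 2.721 = 14.228
α (item deleted) = (6/5)·(1 − 8.786/14.228) = 0.459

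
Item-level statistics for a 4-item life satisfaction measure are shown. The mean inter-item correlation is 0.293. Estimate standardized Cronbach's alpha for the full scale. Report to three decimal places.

Standardized α = k·r̄ / (1 + (k−1)·r̄) = 4 × 0.293 / (1 + 3 × 0.293)
  = 1.1720 / 1.8790 = 0.624

standardized Cronbach's alpha = 0.624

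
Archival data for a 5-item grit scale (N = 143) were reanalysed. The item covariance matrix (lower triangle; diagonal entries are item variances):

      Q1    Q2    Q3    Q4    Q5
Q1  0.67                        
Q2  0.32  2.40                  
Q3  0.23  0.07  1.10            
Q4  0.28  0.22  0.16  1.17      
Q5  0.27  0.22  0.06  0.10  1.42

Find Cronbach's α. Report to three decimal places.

Cronbach's α = 0.454

Σσᵢ² = 0.67 + 2.40 + 1.10 + 1.17 + 1.42 = 6.76
Sum of off-diagonal covariances = 1.93
σ²_total = 6.76 + 2 × 1.93 = 10.62
α = (k/(k−1))·(1 − Σσᵢ²/σ²_total) = (5/4)·(1 − 6.76/10.62) = 0.454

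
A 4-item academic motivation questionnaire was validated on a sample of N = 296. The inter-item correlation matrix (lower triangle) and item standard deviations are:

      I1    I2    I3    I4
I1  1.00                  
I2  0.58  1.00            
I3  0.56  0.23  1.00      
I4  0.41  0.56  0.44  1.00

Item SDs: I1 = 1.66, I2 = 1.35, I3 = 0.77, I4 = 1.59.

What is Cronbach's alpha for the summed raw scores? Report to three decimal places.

α = 0.758

Σσ²ᵢ = 1.66² + 1.35² + 0.77² + 1.59² = 7.6991
Covariances σ_ij = r_ij · s_i · s_j:
  σ(I1,I2) = 0.58 × 1.66 × 1.35 = 1.2998
  σ(I1,I3) = 0.56 × 1.66 × 0.77 = 0.7158
  σ(I1,I4) = 0.41 × 1.66 × 1.59 = 1.0822
  σ(I2,I3) = 0.23 × 1.35 × 0.77 = 0.2391
  σ(I2,I4) = 0.56 × 1.35 × 1.59 = 1.2020
  σ(I3,I4) = 0.44 × 0.77 × 1.59 = 0.5387
σ²_T = Σσ²ᵢ + 2·Σσ_ij = 7.6991 + 2 × 5.0776 = 17.8543
α = (4/3)·(1 − 7.6991/17.8543) = 0.758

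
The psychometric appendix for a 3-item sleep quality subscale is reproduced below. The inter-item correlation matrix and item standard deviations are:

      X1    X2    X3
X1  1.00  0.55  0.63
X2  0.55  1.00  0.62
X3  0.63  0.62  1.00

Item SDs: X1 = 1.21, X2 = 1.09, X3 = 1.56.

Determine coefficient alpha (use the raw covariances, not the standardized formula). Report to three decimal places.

coefficient alpha = 0.808

Σσ²ᵢ = 1.21² + 1.09² + 1.56² = 5.0858
Covariances σ_ij = r_ij · s_i · s_j:
  σ(X1,X2) = 0.55 × 1.21 × 1.09 = 0.7254
  σ(X1,X3) = 0.63 × 1.21 × 1.56 = 1.1892
  σ(X2,X3) = 0.62 × 1.09 × 1.56 = 1.0542
σ²_T = Σσ²ᵢ + 2·Σσ_ij = 5.0858 + 2 × 2.9688 = 11.0234
α = (3/2)·(1 − 5.0858/11.0234) = 0.808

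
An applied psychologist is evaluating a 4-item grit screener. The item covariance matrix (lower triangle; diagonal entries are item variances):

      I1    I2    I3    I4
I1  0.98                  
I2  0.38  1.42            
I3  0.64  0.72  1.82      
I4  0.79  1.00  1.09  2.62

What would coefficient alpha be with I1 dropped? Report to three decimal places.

Remaining items: I2, I3, I4 (k = 3).
Σσ²ᵢ = 1.42 + 1.82 + 2.62 = 5.86
Var(T) = 5.86 + 2 × 2.81 = 11.48
α (item deleted) = (3/2)·(1 − 5.86/11.48) = 0.734

α = 0.734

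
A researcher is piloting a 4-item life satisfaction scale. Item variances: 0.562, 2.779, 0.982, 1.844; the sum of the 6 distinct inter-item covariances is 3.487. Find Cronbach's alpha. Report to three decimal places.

Cronbach's alpha = 0.708

Σσ²ᵢ = 0.562 + 2.779 + 0.982 + 1.844 = 6.167
Sum of distinct covariances = 3.487
total variance = Σσ²ᵢ + 2·Σcov = 6.167 + 2 × 3.487 = 13.141
α = (4/3)·(1 − 6.167/13.141) = 0.708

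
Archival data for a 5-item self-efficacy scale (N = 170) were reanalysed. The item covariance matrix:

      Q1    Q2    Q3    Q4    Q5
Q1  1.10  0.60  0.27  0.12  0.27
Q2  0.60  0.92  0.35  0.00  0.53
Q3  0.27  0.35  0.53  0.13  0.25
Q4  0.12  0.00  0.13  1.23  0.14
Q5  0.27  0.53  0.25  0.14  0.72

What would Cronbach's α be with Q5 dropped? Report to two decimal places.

Remaining items: Q1, Q2, Q3, Q4 (k = 4).
Σσ²ᵢ = 1.10 + 0.92 + 0.53 + 1.23 = 3.78
total variance = 3.78 + 2 × 1.47 = 6.72
α (item deleted) = (4/3)·(1 − 3.78/6.72) = 0.58

α = 0.58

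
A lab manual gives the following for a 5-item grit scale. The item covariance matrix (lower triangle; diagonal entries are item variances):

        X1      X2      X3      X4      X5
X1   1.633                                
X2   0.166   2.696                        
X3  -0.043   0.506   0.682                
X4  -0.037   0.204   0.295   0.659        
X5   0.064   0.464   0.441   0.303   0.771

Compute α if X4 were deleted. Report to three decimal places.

α = 0.475

Remaining items: X1, X2, X3, X5 (k = 4).
sum of item variances = 1.633 + 2.696 + 0.682 + 0.771 = 5.782
σ²_T = 5.782 + 2 × 1.598 = 8.978
α (item deleted) = (4/3)·(1 − 5.782/8.978) = 0.475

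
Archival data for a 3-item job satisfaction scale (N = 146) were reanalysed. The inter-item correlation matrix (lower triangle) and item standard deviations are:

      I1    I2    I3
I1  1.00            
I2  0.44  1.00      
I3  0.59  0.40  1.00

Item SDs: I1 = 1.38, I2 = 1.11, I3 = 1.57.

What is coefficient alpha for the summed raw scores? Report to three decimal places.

Σσ²ᵢ = 1.38² + 1.11² + 1.57² = 5.6014
Covariances σ_ij = r_ij · s_i · s_j:
  σ(I1,I2) = 0.44 × 1.38 × 1.11 = 0.6740
  σ(I1,I3) = 0.59 × 1.38 × 1.57 = 1.2783
  σ(I2,I3) = 0.40 × 1.11 × 1.57 = 0.6971
σ²_T = Σσ²ᵢ + 2·Σσ_ij = 5.6014 + 2 × 2.6494 = 10.9002
α = (3/2)·(1 − 5.6014/10.9002) = 0.729

α = 0.729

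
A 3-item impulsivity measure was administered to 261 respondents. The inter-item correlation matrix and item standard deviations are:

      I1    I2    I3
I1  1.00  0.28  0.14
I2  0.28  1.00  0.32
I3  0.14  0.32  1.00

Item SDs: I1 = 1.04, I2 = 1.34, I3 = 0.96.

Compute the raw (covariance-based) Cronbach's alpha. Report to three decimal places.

α = 0.497

Σσ²ᵢ = 1.04² + 1.34² + 0.96² = 3.7988
Covariances σ_ij = r_ij · s_i · s_j:
  σ(I1,I2) = 0.28 × 1.04 × 1.34 = 0.3902
  σ(I1,I3) = 0.14 × 1.04 × 0.96 = 0.1398
  σ(I2,I3) = 0.32 × 1.34 × 0.96 = 0.4116
σ²_T = Σσ²ᵢ + 2·Σσ_ij = 3.7988 + 2 × 0.9416 = 5.6820
α = (3/2)·(1 − 3.7988/5.6820) = 0.497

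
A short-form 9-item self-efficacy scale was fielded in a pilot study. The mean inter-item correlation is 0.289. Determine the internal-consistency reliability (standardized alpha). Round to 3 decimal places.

standardized alpha = 0.785

Standardized α = k·r̄ / (1 + (k−1)·r̄) = 9 × 0.289 / (1 + 8 × 0.289)
  = 2.6010 / 3.3120 = 0.785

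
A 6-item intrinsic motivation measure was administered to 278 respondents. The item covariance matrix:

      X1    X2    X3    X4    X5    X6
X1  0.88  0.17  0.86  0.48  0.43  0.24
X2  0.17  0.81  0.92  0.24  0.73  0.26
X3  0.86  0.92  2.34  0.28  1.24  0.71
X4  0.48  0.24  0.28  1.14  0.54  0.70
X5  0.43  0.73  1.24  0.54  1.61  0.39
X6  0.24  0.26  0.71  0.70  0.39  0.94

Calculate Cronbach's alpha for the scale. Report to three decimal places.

sum of item variances = 0.88 + 0.81 + 2.34 + 1.14 + 1.61 + 0.94 = 7.72
Sum of the distinct covariances = 8.19
Var(T) = 7.72 + 2 × 8.19 = 24.10
α = (k/(k−1))·(1 − sum of item variances/Var(T)) = (6/5)·(1 − 7.72/24.10) = 0.816

α = 0.816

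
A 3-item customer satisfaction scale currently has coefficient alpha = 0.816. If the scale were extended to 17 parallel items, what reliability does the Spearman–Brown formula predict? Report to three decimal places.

predicted reliability = 0.962

Length factor m = 17/3 = 5.6667
α' = m·α / (1 + (m−1)·α)
   = 17/3 × 0.816 / (1 + (17/3 − 1) × 0.816)
   = 4.6240 / 4.8080 = 0.962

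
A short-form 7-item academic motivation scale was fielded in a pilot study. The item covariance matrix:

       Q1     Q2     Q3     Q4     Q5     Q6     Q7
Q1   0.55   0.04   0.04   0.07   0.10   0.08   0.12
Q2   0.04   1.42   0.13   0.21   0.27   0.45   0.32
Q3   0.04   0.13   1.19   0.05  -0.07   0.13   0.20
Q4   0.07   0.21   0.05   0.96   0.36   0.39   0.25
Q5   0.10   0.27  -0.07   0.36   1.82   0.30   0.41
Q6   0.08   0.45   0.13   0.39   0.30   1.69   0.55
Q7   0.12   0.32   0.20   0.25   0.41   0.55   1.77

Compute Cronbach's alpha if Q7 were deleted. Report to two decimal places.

α = 0.48

Remaining items: Q1, Q2, Q3, Q4, Q5, Q6 (k = 6).
Σσᵢ² = 0.55 + 1.42 + 1.19 + 0.96 + 1.82 + 1.69 = 7.63
total variance = 7.63 + 2 × 2.55 = 12.73
α (item deleted) = (6/5)·(1 − 7.63/12.73) = 0.48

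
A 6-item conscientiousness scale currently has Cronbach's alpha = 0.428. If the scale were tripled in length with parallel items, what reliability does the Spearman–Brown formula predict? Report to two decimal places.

predicted reliability = 0.69

Length factor m = 3
α' = m·α / (1 + (m−1)·α)
   = 3 × 0.428 / (1 + (3 − 1) × 0.428)
   = 1.2840 / 1.8560 = 0.69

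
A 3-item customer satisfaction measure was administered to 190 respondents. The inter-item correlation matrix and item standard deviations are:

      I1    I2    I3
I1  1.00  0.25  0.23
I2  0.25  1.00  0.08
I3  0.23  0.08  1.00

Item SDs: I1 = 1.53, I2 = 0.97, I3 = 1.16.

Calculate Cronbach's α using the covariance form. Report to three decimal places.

Σσ²ᵢ = 1.53² + 0.97² + 1.16² = 4.6274
Covariances σ_ij = r_ij · s_i · s_j:
  σ(I1,I2) = 0.25 × 1.53 × 0.97 = 0.3710
  σ(I1,I3) = 0.23 × 1.53 × 1.16 = 0.4082
  σ(I2,I3) = 0.08 × 0.97 × 1.16 = 0.0900
σ²_T = Σσ²ᵢ + 2·Σσ_ij = 4.6274 + 2 × 0.8692 = 6.3658
α = (3/2)·(1 − 4.6274/6.3658) = 0.410

α = 0.410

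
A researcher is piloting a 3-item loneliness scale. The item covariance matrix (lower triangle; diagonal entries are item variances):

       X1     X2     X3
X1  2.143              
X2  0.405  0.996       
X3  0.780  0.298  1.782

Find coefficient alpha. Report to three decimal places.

α = 0.564

sum of item variances = 2.143 + 0.996 + 1.782 = 4.921
Sum of off-diagonal covariances = 1.483
σ²_T = 4.921 + 2 × 1.483 = 7.887
α = (k/(k−1))·(1 − sum of item variances/σ²_T) = (3/2)·(1 − 4.921/7.887) = 0.564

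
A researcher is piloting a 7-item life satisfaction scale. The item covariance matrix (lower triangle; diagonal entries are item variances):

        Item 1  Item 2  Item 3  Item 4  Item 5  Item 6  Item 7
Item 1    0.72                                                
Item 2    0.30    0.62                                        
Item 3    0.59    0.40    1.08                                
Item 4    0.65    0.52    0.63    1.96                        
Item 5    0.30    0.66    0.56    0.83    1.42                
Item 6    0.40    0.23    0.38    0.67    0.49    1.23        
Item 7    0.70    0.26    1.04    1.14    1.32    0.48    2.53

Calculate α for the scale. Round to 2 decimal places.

α = 0.84

ΣVar(i) = 0.72 + 0.62 + 1.08 + 1.96 + 1.42 + 1.23 + 2.53 = 9.56
Sum of the distinct covariances = 12.55
σ²_total = 9.56 + 2 × 12.55 = 34.66
α = (k/(k−1))·(1 − ΣVar(i)/σ²_total) = (7/6)·(1 − 9.56/34.66) = 0.84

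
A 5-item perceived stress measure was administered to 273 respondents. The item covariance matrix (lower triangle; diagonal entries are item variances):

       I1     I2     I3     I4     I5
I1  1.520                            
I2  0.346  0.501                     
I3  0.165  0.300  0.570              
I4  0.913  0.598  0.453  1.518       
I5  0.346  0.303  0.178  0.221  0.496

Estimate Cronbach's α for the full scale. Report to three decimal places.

Cronbach's α = 0.780

sum of item variances = 1.520 + 0.501 + 0.570 + 1.518 + 0.496 = 4.605
Σ_{i<j} σ_ij = 3.823
Var(T) = 4.605 + 2 × 3.823 = 12.251
α = (k/(k−1))·(1 − sum of item variances/Var(T)) = (5/4)·(1 − 4.605/12.251) = 0.780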